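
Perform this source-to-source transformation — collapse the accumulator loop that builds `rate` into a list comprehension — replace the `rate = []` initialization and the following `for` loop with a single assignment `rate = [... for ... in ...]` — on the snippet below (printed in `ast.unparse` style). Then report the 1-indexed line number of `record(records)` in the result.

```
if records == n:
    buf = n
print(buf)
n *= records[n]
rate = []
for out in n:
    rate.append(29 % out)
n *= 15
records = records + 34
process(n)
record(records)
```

9

Transformed code:
if records == n:
    buf = n
print(buf)
n *= records[n]
rate = [29 % out for out in n]
n *= 15
records = records + 34
process(n)
record(records)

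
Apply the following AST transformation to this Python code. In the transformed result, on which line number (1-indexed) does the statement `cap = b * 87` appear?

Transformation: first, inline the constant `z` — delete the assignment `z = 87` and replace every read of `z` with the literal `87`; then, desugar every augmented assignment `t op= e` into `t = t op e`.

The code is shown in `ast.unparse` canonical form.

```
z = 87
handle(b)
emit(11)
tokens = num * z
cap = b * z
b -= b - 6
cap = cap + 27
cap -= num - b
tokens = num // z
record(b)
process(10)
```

4

Transformed code:
handle(b)
emit(11)
tokens = num * 87
cap = b * 87
b = b - (b - 6)
cap = cap + 27
cap = cap - (num - b)
tokens = num // 87
record(b)
process(10)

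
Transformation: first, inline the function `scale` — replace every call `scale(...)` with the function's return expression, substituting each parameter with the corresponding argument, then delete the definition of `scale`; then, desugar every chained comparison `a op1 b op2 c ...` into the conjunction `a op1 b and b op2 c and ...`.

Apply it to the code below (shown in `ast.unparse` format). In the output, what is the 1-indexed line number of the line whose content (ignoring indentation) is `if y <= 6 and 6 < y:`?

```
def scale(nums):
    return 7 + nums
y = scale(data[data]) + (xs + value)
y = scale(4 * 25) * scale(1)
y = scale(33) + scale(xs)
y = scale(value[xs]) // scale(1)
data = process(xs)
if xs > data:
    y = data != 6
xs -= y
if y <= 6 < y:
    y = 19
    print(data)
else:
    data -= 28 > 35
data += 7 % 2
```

9

Transformed code:
y = 7 + data[data] + (xs + value)
y = (7 + 4 * 25) * (7 + 1)
y = 7 + 33 + (7 + xs)
y = (7 + value[xs]) // (7 + 1)
data = process(xs)
if xs > data:
    y = data != 6
xs -= y
if y <= 6 and 6 < y:
    y = 19
    print(data)
else:
    data -= 28 > 35
data += 7 % 2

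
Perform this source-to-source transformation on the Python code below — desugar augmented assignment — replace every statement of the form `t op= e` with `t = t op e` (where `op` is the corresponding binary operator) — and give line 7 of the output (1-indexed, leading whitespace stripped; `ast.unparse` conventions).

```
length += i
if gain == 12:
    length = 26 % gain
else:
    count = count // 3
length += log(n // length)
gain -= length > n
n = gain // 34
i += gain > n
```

gain = gain - (length > n)

Transformed code:
length = length + i
if gain == 12:
    length = 26 % gain
else:
    count = count // 3
length = length + log(n // length)
gain = gain - (length > n)
n = gain // 34
i = i + (gain > n)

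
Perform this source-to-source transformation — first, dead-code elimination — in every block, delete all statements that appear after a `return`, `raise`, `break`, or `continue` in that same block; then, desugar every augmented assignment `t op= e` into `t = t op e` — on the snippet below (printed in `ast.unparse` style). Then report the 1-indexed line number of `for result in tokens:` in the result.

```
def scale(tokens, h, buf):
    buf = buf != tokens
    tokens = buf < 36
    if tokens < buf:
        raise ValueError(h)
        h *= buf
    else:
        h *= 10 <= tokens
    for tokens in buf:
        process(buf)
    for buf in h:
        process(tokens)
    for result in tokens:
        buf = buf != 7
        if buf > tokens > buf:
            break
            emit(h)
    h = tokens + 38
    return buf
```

Transformed code:
def scale(tokens, h, buf):
    buf = buf != tokens
    tokens = buf < 36
    if tokens < buf:
        raise ValueError(h)
    else:
        h = h * (10 <= tokens)
    for tokens in buf:
        process(buf)
    for buf in h:
        process(tokens)
    for result in tokens:
        buf = buf != 7
        if buf > tokens > buf:
            break
    h = tokens + 38
    return buf

12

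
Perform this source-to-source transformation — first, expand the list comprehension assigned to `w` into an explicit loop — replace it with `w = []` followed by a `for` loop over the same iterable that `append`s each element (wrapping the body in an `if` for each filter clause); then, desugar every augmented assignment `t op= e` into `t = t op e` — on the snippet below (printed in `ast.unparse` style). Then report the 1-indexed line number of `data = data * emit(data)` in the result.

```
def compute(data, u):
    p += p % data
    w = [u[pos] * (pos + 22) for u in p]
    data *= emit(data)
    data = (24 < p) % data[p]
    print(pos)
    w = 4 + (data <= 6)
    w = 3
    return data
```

6

Transformed code:
def compute(data, u):
    p = p + p % data
    w = []
    for u in p:
        w.append(u[pos] * (pos + 22))
    data = data * emit(data)
    data = (24 < p) % data[p]
    print(pos)
    w = 4 + (data <= 6)
    w = 3
    return data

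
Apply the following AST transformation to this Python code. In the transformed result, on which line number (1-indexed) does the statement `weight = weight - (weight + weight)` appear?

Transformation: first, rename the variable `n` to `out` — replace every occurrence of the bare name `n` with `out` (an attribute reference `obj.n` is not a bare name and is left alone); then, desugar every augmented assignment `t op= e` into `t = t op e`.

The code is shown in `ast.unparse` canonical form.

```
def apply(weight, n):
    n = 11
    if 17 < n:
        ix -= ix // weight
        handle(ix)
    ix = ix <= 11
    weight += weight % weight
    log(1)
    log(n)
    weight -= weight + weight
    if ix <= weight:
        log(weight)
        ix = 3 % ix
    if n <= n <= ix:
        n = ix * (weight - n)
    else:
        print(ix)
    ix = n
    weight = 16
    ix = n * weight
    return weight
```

Transformed code:
def apply(weight, out):
    out = 11
    if 17 < out:
        ix = ix - ix // weight
        handle(ix)
    ix = ix <= 11
    weight = weight + weight % weight
    log(1)
    log(out)
    weight = weight - (weight + weight)
    if ix <= weight:
        log(weight)
        ix = 3 % ix
    if out <= out <= ix:
        out = ix * (weight - out)
    else:
        print(ix)
    ix = out
    weight = 16
    ix = out * weight
    return weight

10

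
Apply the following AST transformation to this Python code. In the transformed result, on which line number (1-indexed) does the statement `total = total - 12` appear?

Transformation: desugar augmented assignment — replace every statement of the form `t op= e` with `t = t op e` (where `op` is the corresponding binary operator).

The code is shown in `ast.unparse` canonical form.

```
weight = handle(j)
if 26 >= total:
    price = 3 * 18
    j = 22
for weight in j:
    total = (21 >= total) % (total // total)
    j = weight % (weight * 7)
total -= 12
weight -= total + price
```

8

Transformed code:
weight = handle(j)
if 26 >= total:
    price = 3 * 18
    j = 22
for weight in j:
    total = (21 >= total) % (total // total)
    j = weight % (weight * 7)
total = total - 12
weight = weight - (total + price)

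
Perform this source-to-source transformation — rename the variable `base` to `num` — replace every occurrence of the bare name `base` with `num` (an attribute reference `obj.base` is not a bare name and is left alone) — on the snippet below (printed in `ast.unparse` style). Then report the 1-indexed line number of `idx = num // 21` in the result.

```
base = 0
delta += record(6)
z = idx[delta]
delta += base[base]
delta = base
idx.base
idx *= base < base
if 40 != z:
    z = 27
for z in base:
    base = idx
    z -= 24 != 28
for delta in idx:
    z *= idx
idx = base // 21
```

15

Transformed code:
num = 0
delta += record(6)
z = idx[delta]
delta += num[num]
delta = num
idx.base
idx *= num < num
if 40 != z:
    z = 27
for z in num:
    num = idx
    z -= 24 != 28
for delta in idx:
    z *= idx
idx = num // 21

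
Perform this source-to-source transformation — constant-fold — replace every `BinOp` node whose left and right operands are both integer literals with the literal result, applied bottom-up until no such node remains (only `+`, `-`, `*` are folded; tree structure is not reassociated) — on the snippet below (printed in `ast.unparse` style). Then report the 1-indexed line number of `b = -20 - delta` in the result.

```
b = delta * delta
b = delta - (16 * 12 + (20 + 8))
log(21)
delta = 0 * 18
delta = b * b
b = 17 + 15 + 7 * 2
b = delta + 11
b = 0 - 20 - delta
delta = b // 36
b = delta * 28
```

8

Transformed code:
b = delta * delta
b = delta - 220
log(21)
delta = 0
delta = b * b
b = 46
b = delta + 11
b = -20 - delta
delta = b // 36
b = delta * 28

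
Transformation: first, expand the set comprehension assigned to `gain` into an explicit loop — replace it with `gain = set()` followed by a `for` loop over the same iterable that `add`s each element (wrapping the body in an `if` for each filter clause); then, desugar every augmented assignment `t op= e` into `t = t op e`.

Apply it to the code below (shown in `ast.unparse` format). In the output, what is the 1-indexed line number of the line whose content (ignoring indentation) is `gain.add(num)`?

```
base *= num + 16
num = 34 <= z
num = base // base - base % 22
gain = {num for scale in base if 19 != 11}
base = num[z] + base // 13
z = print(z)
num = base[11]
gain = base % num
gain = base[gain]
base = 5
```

7

Transformed code:
base = base * (num + 16)
num = 34 <= z
num = base // base - base % 22
gain = set()
for scale in base:
    if 19 != 11:
        gain.add(num)
base = num[z] + base // 13
z = print(z)
num = base[11]
gain = base % num
gain = base[gain]
base = 5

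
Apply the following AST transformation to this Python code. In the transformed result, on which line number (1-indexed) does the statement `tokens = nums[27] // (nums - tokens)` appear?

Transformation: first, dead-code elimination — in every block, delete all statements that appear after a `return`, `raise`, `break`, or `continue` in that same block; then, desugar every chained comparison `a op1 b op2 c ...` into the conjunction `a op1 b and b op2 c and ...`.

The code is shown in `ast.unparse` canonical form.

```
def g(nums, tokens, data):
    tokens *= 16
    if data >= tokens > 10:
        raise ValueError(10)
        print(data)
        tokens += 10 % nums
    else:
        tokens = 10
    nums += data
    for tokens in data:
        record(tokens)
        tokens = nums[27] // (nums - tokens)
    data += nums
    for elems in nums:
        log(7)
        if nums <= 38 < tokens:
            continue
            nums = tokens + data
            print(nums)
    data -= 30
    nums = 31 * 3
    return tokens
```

Transformed code:
def g(nums, tokens, data):
    tokens *= 16
    if data >= tokens and tokens > 10:
        raise ValueError(10)
    else:
        tokens = 10
    nums += data
    for tokens in data:
        record(tokens)
        tokens = nums[27] // (nums - tokens)
    data += nums
    for elems in nums:
        log(7)
        if nums <= 38 and 38 < tokens:
            continue
    data -= 30
    nums = 31 * 3
    return tokens

10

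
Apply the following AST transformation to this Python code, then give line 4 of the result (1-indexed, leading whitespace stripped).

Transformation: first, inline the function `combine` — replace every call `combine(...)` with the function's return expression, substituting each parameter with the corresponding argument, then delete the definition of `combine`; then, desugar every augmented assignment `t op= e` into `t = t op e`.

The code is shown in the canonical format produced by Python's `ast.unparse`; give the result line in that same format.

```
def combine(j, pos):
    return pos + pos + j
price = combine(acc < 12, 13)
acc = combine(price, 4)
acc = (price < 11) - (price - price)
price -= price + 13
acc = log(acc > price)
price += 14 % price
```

Transformed code:
price = 13 + 13 + (acc < 12)
acc = 4 + 4 + price
acc = (price < 11) - (price - price)
price = price - (price + 13)
acc = log(acc > price)
price = price + 14 % price

price = price - (price + 13)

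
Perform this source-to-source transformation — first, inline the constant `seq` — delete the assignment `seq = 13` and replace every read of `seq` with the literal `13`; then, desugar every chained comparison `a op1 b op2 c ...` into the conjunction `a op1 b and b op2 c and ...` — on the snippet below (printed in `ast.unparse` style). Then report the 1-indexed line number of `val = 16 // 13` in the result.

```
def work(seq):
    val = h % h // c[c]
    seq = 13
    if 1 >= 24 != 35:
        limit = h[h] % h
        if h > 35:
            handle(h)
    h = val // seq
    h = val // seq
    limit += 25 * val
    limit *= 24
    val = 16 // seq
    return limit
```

11

Transformed code:
def work(seq):
    val = h % h // c[c]
    if 1 >= 24 and 24 != 35:
        limit = h[h] % h
        if h > 35:
            handle(h)
    h = val // 13
    h = val // 13
    limit += 25 * val
    limit *= 24
    val = 16 // 13
    return limit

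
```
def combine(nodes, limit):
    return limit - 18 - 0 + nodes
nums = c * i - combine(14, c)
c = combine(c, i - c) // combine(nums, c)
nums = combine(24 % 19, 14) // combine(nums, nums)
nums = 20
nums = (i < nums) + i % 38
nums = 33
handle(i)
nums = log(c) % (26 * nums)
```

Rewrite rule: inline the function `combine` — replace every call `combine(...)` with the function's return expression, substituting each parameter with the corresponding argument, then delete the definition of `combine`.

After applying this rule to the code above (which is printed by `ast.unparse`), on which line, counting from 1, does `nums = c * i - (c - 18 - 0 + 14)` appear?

1

Transformed code:
nums = c * i - (c - 18 - 0 + 14)
c = (i - c - 18 - 0 + c) // (c - 18 - 0 + nums)
nums = (14 - 18 - 0 + 24 % 19) // (nums - 18 - 0 + nums)
nums = 20
nums = (i < nums) + i % 38
nums = 33
handle(i)
nums = log(c) % (26 * nums)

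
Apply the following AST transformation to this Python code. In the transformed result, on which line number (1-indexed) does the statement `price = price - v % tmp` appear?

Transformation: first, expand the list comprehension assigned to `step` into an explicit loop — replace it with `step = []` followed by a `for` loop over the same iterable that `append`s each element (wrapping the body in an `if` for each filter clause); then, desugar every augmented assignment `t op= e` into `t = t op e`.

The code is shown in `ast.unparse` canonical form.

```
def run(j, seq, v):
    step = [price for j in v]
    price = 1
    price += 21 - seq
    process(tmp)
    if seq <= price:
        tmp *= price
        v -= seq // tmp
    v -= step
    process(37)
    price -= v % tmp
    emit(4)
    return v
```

Transformed code:
def run(j, seq, v):
    step = []
    for j in v:
        step.append(price)
    price = 1
    price = price + (21 - seq)
    process(tmp)
    if seq <= price:
        tmp = tmp * price
        v = v - seq // tmp
    v = v - step
    process(37)
    price = price - v % tmp
    emit(4)
    return v

13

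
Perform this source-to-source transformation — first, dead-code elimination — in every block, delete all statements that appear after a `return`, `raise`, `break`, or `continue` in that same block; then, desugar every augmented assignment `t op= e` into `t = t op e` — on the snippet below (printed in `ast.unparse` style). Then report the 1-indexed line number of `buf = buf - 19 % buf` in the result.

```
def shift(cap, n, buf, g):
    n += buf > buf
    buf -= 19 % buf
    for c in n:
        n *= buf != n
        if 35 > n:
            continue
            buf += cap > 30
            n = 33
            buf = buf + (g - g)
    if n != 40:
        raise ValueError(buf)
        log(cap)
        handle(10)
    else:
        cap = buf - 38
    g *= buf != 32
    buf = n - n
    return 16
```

Transformed code:
def shift(cap, n, buf, g):
    n = n + (buf > buf)
    buf = buf - 19 % buf
    for c in n:
        n = n * (buf != n)
        if 35 > n:
            continue
    if n != 40:
        raise ValueError(buf)
    else:
        cap = buf - 38
    g = g * (buf != 32)
    buf = n - n
    return 16

3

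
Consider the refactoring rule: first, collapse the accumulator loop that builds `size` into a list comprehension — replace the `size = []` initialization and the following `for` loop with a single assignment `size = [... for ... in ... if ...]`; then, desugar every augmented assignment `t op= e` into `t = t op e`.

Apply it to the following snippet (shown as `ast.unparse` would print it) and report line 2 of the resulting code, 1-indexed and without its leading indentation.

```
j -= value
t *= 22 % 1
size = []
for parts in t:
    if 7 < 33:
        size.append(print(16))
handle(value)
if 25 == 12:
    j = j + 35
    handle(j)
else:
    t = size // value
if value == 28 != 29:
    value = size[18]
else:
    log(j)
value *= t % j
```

t = t * (22 % 1)

Transformed code:
j = j - value
t = t * (22 % 1)
size = [print(16) for parts in t if 7 < 33]
handle(value)
if 25 == 12:
    j = j + 35
    handle(j)
else:
    t = size // value
if value == 28 != 29:
    value = size[18]
else:
    log(j)
value = value * (t % j)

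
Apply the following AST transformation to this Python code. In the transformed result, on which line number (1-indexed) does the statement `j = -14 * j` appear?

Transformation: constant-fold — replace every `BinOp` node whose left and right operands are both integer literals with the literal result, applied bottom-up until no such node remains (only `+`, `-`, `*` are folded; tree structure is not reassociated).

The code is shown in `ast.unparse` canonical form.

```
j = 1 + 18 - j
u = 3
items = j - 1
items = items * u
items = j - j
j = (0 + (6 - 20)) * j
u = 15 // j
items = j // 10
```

Transformed code:
j = 19 - j
u = 3
items = j - 1
items = items * u
items = j - j
j = -14 * j
u = 15 // j
items = j // 10

6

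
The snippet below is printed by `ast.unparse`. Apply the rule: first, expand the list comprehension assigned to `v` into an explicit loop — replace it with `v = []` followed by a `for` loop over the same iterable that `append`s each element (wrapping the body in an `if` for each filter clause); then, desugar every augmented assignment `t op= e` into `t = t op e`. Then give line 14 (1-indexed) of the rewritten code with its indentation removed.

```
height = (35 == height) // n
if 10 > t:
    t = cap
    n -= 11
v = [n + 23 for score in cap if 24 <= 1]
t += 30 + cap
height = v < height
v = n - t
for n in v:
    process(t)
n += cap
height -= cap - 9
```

n = n + cap

Transformed code:
height = (35 == height) // n
if 10 > t:
    t = cap
    n = n - 11
v = []
for score in cap:
    if 24 <= 1:
        v.append(n + 23)
t = t + (30 + cap)
height = v < height
v = n - t
for n in v:
    process(t)
n = n + cap
height = height - (cap - 9)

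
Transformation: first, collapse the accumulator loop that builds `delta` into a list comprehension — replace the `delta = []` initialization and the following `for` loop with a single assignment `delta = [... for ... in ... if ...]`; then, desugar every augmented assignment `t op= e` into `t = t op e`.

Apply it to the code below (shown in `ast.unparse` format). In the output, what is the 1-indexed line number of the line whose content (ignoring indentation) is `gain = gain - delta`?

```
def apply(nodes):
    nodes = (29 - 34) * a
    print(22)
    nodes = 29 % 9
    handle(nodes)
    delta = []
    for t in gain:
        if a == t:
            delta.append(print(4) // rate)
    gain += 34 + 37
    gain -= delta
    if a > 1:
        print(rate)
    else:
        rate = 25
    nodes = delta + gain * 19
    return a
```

Transformed code:
def apply(nodes):
    nodes = (29 - 34) * a
    print(22)
    nodes = 29 % 9
    handle(nodes)
    delta = [print(4) // rate for t in gain if a == t]
    gain = gain + (34 + 37)
    gain = gain - delta
    if a > 1:
        print(rate)
    else:
        rate = 25
    nodes = delta + gain * 19
    return a

8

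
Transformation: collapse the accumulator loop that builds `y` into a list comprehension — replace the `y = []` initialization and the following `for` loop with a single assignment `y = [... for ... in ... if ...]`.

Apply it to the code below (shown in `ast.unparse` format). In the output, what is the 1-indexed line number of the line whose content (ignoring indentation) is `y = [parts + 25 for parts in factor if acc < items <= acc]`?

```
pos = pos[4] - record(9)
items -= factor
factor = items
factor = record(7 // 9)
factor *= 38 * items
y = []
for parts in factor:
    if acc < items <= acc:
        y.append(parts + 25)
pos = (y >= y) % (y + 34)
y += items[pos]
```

Transformed code:
pos = pos[4] - record(9)
items -= factor
factor = items
factor = record(7 // 9)
factor *= 38 * items
y = [parts + 25 for parts in factor if acc < items <= acc]
pos = (y >= y) % (y + 34)
y += items[pos]

6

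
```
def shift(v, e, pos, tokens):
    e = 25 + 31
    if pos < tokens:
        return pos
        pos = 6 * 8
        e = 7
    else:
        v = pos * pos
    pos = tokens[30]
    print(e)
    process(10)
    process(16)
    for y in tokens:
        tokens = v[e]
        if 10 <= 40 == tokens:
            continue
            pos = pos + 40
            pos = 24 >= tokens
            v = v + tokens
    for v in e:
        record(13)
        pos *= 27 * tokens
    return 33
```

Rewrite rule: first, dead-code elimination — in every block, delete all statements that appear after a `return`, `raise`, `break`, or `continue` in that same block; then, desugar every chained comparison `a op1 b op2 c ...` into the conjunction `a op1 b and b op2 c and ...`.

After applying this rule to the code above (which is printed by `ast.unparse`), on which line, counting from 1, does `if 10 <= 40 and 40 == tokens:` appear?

Transformed code:
def shift(v, e, pos, tokens):
    e = 25 + 31
    if pos < tokens:
        return pos
    else:
        v = pos * pos
    pos = tokens[30]
    print(e)
    process(10)
    process(16)
    for y in tokens:
        tokens = v[e]
        if 10 <= 40 and 40 == tokens:
            continue
    for v in e:
        record(13)
        pos *= 27 * tokens
    return 33

13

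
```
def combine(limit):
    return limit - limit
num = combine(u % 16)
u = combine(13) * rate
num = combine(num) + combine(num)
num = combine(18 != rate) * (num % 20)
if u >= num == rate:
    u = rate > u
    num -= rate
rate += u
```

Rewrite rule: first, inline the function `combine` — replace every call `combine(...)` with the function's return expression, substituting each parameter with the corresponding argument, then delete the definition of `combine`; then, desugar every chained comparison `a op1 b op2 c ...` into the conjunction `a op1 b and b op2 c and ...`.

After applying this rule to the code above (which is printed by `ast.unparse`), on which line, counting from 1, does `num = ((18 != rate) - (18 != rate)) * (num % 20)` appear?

Transformed code:
num = u % 16 - u % 16
u = (13 - 13) * rate
num = num - num + (num - num)
num = ((18 != rate) - (18 != rate)) * (num % 20)
if u >= num and num == rate:
    u = rate > u
    num -= rate
rate += u

4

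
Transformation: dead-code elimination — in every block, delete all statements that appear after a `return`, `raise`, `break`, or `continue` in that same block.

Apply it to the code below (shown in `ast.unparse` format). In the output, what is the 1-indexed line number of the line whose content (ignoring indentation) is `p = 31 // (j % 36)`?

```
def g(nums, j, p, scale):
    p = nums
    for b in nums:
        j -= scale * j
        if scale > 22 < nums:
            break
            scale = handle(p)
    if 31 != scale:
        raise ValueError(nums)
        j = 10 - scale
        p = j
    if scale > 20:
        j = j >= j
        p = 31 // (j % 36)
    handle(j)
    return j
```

11

Transformed code:
def g(nums, j, p, scale):
    p = nums
    for b in nums:
        j -= scale * j
        if scale > 22 < nums:
            break
    if 31 != scale:
        raise ValueError(nums)
    if scale > 20:
        j = j >= j
        p = 31 // (j % 36)
    handle(j)
    return j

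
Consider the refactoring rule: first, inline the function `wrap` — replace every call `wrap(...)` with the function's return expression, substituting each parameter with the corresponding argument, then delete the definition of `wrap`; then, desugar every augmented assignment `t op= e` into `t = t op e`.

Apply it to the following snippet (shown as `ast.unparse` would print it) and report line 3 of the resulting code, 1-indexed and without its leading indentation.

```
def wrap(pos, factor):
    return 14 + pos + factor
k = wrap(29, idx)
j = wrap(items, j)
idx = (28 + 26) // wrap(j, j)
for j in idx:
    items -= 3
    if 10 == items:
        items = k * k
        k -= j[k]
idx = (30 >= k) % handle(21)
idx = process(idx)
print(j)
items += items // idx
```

Transformed code:
k = 14 + 29 + idx
j = 14 + items + j
idx = (28 + 26) // (14 + j + j)
for j in idx:
    items = items - 3
    if 10 == items:
        items = k * k
        k = k - j[k]
idx = (30 >= k) % handle(21)
idx = process(idx)
print(j)
items = items + items // idx

idx = (28 + 26) // (14 + j + j)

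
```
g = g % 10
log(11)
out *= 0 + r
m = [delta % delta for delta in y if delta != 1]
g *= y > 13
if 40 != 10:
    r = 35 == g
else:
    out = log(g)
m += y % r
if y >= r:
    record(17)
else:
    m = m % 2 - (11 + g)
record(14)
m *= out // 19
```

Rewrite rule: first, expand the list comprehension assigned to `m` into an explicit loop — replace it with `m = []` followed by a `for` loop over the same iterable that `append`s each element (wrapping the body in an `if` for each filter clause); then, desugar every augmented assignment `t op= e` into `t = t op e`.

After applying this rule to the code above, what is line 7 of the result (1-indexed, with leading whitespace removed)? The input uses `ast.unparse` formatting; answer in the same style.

Transformed code:
g = g % 10
log(11)
out = out * (0 + r)
m = []
for delta in y:
    if delta != 1:
        m.append(delta % delta)
g = g * (y > 13)
if 40 != 10:
    r = 35 == g
else:
    out = log(g)
m = m + y % r
if y >= r:
    record(17)
else:
    m = m % 2 - (11 + g)
record(14)
m = m * (out // 19)

m.append(delta % delta)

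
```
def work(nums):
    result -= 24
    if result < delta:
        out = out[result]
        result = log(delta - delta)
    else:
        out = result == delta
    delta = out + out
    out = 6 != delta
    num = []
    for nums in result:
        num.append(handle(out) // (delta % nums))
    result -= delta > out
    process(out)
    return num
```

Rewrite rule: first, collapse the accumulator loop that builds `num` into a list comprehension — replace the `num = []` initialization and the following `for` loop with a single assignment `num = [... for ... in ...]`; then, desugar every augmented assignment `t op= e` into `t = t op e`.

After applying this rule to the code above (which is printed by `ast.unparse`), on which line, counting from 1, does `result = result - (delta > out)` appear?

11

Transformed code:
def work(nums):
    result = result - 24
    if result < delta:
        out = out[result]
        result = log(delta - delta)
    else:
        out = result == delta
    delta = out + out
    out = 6 != delta
    num = [handle(out) // (delta % nums) for nums in result]
    result = result - (delta > out)
    process(out)
    return num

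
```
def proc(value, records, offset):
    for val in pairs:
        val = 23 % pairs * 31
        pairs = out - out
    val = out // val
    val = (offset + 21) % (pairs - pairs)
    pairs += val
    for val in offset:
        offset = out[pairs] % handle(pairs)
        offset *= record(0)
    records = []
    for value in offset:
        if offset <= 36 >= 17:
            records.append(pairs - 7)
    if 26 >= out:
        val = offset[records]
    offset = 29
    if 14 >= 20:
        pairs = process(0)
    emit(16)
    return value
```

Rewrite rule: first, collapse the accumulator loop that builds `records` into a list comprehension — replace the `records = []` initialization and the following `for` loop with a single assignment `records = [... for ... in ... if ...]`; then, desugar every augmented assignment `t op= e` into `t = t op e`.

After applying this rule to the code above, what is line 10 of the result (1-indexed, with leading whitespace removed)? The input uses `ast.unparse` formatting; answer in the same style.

Transformed code:
def proc(value, records, offset):
    for val in pairs:
        val = 23 % pairs * 31
        pairs = out - out
    val = out // val
    val = (offset + 21) % (pairs - pairs)
    pairs = pairs + val
    for val in offset:
        offset = out[pairs] % handle(pairs)
        offset = offset * record(0)
    records = [pairs - 7 for value in offset if offset <= 36 >= 17]
    if 26 >= out:
        val = offset[records]
    offset = 29
    if 14 >= 20:
        pairs = process(0)
    emit(16)
    return value

offset = offset * record(0)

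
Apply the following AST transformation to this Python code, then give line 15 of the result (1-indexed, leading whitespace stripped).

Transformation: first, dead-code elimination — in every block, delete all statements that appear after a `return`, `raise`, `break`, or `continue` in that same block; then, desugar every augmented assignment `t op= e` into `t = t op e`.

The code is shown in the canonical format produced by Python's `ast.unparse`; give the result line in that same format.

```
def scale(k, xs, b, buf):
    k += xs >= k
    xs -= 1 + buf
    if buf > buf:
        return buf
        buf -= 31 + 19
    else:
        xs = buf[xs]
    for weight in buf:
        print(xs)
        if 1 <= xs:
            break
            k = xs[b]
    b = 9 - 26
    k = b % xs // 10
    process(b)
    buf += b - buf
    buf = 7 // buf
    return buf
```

Transformed code:
def scale(k, xs, b, buf):
    k = k + (xs >= k)
    xs = xs - (1 + buf)
    if buf > buf:
        return buf
    else:
        xs = buf[xs]
    for weight in buf:
        print(xs)
        if 1 <= xs:
            break
    b = 9 - 26
    k = b % xs // 10
    process(b)
    buf = buf + (b - buf)
    buf = 7 // buf
    return buf

buf = buf + (b - buf)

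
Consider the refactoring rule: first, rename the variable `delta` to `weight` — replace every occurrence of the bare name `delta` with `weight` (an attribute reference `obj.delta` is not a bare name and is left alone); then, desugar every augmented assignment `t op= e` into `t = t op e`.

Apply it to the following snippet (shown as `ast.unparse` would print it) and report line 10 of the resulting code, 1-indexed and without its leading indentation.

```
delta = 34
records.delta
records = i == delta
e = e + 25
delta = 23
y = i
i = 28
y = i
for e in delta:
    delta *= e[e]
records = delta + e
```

Transformed code:
weight = 34
records.delta
records = i == weight
e = e + 25
weight = 23
y = i
i = 28
y = i
for e in weight:
    weight = weight * e[e]
records = weight + e

weight = weight * e[e]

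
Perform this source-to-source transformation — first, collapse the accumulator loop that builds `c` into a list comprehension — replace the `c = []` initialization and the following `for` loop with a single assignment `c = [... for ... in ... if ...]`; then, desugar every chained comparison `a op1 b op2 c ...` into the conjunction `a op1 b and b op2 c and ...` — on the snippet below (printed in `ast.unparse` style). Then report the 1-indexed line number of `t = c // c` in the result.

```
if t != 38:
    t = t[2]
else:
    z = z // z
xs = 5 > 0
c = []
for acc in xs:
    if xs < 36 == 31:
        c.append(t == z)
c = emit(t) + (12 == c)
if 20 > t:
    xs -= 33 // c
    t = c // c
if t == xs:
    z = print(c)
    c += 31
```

10

Transformed code:
if t != 38:
    t = t[2]
else:
    z = z // z
xs = 5 > 0
c = [t == z for acc in xs if xs < 36 and 36 == 31]
c = emit(t) + (12 == c)
if 20 > t:
    xs -= 33 // c
    t = c // c
if t == xs:
    z = print(c)
    c += 31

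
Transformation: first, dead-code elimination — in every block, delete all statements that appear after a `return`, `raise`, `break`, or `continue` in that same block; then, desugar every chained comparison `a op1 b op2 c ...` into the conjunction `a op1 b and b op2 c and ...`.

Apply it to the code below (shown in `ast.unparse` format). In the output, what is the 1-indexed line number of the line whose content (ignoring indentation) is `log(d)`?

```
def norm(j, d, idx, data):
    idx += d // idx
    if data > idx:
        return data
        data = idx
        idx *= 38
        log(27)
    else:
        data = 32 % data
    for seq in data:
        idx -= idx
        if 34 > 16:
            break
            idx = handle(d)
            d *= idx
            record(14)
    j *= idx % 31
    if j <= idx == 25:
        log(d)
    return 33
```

Transformed code:
def norm(j, d, idx, data):
    idx += d // idx
    if data > idx:
        return data
    else:
        data = 32 % data
    for seq in data:
        idx -= idx
        if 34 > 16:
            break
    j *= idx % 31
    if j <= idx and idx == 25:
        log(d)
    return 33

13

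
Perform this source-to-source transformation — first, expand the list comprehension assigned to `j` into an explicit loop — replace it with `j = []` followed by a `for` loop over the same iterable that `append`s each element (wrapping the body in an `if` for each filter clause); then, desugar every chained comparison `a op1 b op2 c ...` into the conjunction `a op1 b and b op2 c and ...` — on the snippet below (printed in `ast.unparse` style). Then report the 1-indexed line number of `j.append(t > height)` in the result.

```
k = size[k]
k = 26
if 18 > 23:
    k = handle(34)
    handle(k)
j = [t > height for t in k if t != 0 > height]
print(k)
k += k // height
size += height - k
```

Transformed code:
k = size[k]
k = 26
if 18 > 23:
    k = handle(34)
    handle(k)
j = []
for t in k:
    if t != 0 and 0 > height:
        j.append(t > height)
print(k)
k += k // height
size += height - k

9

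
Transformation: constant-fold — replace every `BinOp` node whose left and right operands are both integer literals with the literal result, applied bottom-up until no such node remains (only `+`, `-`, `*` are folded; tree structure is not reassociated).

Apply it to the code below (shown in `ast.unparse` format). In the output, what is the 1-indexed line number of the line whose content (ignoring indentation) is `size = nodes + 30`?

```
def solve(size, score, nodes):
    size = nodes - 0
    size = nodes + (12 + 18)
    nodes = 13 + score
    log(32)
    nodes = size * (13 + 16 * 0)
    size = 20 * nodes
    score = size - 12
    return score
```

Transformed code:
def solve(size, score, nodes):
    size = nodes - 0
    size = nodes + 30
    nodes = 13 + score
    log(32)
    nodes = size * 13
    size = 20 * nodes
    score = size - 12
    return score

3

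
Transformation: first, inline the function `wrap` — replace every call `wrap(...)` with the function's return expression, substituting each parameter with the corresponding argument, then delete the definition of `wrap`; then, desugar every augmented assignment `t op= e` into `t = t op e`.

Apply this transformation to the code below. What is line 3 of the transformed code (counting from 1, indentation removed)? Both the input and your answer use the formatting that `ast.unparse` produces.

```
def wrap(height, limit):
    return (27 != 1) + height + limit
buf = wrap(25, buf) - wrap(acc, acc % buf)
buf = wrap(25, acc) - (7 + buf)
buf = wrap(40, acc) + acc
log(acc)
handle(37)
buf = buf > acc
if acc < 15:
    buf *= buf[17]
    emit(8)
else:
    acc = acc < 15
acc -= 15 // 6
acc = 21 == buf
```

Transformed code:
buf = (27 != 1) + 25 + buf - ((27 != 1) + acc + acc % buf)
buf = (27 != 1) + 25 + acc - (7 + buf)
buf = (27 != 1) + 40 + acc + acc
log(acc)
handle(37)
buf = buf > acc
if acc < 15:
    buf = buf * buf[17]
    emit(8)
else:
    acc = acc < 15
acc = acc - 15 // 6
acc = 21 == buf

buf = (27 != 1) + 40 + acc + acc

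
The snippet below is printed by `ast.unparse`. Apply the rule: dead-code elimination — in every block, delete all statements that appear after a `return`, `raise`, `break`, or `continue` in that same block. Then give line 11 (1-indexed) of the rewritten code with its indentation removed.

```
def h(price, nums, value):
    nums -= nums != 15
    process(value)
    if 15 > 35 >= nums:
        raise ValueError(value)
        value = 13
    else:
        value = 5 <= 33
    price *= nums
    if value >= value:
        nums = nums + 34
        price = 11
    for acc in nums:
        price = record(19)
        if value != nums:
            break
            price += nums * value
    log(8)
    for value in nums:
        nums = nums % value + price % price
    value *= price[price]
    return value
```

Transformed code:
def h(price, nums, value):
    nums -= nums != 15
    process(value)
    if 15 > 35 >= nums:
        raise ValueError(value)
    else:
        value = 5 <= 33
    price *= nums
    if value >= value:
        nums = nums + 34
        price = 11
    for acc in nums:
        price = record(19)
        if value != nums:
            break
    log(8)
    for value in nums:
        nums = nums % value + price % price
    value *= price[price]
    return value

price = 11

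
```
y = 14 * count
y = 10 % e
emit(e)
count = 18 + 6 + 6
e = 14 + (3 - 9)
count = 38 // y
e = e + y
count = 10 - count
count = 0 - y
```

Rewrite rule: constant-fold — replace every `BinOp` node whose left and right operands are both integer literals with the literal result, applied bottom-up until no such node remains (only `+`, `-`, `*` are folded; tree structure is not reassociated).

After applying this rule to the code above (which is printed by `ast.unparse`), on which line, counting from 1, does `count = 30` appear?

Transformed code:
y = 14 * count
y = 10 % e
emit(e)
count = 30
e = 8
count = 38 // y
e = e + y
count = 10 - count
count = 0 - y

4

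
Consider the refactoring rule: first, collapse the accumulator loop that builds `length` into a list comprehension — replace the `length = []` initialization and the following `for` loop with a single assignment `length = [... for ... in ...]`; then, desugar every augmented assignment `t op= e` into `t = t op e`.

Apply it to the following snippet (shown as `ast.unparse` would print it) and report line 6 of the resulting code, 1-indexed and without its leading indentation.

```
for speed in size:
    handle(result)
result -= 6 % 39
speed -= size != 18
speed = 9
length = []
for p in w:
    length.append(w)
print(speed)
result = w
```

Transformed code:
for speed in size:
    handle(result)
result = result - 6 % 39
speed = speed - (size != 18)
speed = 9
length = [w for p in w]
print(speed)
result = w

length = [w for p in w]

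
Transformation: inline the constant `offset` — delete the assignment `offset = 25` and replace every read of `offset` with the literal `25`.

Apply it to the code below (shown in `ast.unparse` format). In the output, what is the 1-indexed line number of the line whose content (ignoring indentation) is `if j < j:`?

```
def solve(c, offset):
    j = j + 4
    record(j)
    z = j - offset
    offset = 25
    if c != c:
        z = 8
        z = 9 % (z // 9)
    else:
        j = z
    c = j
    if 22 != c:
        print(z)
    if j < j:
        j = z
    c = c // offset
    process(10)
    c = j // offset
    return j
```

Transformed code:
def solve(c, offset):
    j = j + 4
    record(j)
    z = j - 25
    if c != c:
        z = 8
        z = 9 % (z // 9)
    else:
        j = z
    c = j
    if 22 != c:
        print(z)
    if j < j:
        j = z
    c = c // 25
    process(10)
    c = j // 25
    return j

13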